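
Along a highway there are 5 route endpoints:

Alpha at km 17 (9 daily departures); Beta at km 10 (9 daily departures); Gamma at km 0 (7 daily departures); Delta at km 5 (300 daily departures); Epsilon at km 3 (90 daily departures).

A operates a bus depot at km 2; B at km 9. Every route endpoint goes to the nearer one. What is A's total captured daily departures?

397

The indifferent point is the midpoint (2+9)/2 = 5.5; route endpoints left of it (closer to A at 2) go to A, those right go to B.
  Gamma at 0 (w=7) → A
  Epsilon at 3 (w=90) → A
  Delta at 5 (w=300) → A
  Beta at 10 (w=9) → B
  Alpha at 17 (w=9) → B
A captures 397; B captures 18.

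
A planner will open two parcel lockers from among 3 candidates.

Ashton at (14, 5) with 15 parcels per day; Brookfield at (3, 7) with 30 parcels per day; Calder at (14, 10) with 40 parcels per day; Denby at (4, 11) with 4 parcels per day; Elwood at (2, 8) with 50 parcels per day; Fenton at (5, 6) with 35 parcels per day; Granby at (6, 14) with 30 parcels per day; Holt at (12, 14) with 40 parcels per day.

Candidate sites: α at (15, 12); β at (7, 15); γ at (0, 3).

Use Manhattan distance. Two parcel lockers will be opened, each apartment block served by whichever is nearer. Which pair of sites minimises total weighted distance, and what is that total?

Evaluate every pair (each demand assigned to the nearer of the two):
  {α, γ}: total = 1658
  {α, β}: total = 1873
  {β, γ}: total = 1888
Best pair: {α, γ} with total 1658.

{α, γ}, total 1658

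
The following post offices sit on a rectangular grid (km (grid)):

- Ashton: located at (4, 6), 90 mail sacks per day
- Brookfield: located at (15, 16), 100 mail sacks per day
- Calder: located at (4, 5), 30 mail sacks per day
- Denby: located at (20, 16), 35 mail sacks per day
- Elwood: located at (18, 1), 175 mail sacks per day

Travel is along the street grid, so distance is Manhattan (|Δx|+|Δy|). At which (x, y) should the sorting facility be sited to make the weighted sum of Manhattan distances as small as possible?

Manhattan distance separates: Σwᵢ(|x−xᵢ|+|y−yᵢ|) = Σwᵢ|x−xᵢ| + Σwᵢ|y−yᵢ|, so x and y are optimised independently as 1-D weighted medians.
Total weight W = 430; half = 215.
x-coordinate, sorted with cumulative weight:
  x=4 (Ashton, w=90) cum 90
  x=4 (Calder, w=30) cum 120
  x=15 (Brookfield, w=100) cum 220  ← median
  x=18 (Elwood, w=175) cum 395
  x=20 (Denby, w=35) cum 430
⇒ x* = 15
y-coordinate, sorted with cumulative weight:
  y=1 (Elwood, w=175) cum 175
  y=5 (Calder, w=30) cum 205
  y=6 (Ashton, w=90) cum 295  ← median
  y=16 (Brookfield, w=100) cum 395
  y=16 (Denby, w=35) cum 430
⇒ y* = 6

(15, 6)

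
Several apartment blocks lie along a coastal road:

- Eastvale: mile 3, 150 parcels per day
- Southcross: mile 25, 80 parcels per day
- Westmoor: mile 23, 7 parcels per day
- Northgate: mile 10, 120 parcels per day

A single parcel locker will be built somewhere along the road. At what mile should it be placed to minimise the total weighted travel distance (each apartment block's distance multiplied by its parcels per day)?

For a sum of weighted absolute distances on a line, the optimum is the weighted median (not the mean). Total weight W = 357; half-weight = 178.5.
Sort by position and accumulate weight:
  mile 3 (Eastvale, w=150) → cum 150
  mile 10 (Northgate, w=120) → cum 270  ≥ 178.5 → median here
  mile 23 (Westmoor, w=7) → cum 277
  mile 25 (Southcross, w=80) → cum 357
Optimal location: mile 10.

x = 10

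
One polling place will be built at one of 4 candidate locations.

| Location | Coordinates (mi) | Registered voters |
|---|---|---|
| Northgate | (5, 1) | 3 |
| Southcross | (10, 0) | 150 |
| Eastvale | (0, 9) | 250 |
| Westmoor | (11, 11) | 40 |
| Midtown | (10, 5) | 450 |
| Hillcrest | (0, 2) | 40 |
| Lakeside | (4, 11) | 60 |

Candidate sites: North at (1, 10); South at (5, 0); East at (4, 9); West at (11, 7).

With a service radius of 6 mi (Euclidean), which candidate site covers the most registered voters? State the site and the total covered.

West, covering 490

Coverage radius r = 6 mi; a point is covered iff (Δx)²+(Δy)² ≤ 6² = 36.
  North (1, 10): covers {Eastvale, Lakeside} → 310
  South (5, 0): covers {Northgate, Southcross, Hillcrest} → 193
  East (4, 9): covers {Eastvale, Lakeside} → 310
  West (11, 7): covers {Westmoor, Midtown} → 490
Maximum coverage at West: 490 registered voters.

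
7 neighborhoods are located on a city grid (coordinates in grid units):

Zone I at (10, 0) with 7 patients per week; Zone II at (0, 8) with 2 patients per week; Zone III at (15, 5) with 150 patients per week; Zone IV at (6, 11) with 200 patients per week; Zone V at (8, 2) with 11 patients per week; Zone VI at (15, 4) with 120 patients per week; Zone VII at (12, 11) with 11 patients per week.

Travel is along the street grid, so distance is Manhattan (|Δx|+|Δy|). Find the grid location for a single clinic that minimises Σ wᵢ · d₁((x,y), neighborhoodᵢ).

(15, 5)

Manhattan distance separates: Σwᵢ(|x−xᵢ|+|y−yᵢ|) = Σwᵢ|x−xᵢ| + Σwᵢ|y−yᵢ|, so x and y are optimised independently as 1-D weighted medians.
Total weight W = 501; half = 250.5.
x-coordinate, sorted with cumulative weight:
  x=0 (Zone II, w=2) cum 2
  x=6 (Zone IV, w=200) cum 202
  x=8 (Zone V, w=11) cum 213
  x=10 (Zone I, w=7) cum 220
  x=12 (Zone VII, w=11) cum 231
  x=15 (Zone III, w=150) cum 381  ← median
  x=15 (Zone VI, w=120) cum 501
⇒ x* = 15
y-coordinate, sorted with cumulative weight:
  y=0 (Zone I, w=7) cum 7
  y=2 (Zone V, w=11) cum 18
  y=4 (Zone VI, w=120) cum 138
  y=5 (Zone III, w=150) cum 288  ← median
  y=8 (Zone II, w=2) cum 290
  y=11 (Zone IV, w=200) cum 490
  y=11 (Zone VII, w=11) cum 501
⇒ y* = 5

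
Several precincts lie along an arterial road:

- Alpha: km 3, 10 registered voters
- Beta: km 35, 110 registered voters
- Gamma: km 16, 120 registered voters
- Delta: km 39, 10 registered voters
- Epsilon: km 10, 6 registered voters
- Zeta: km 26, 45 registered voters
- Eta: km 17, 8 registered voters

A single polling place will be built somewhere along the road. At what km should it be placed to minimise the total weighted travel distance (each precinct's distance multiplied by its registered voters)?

x = 26

For a sum of weighted absolute distances on a line, the optimum is the weighted median (not the mean). Total weight W = 309; half-weight = 154.5.
Sort by position and accumulate weight:
  km 3 (Alpha, w=10) → cum 10
  km 10 (Epsilon, w=6) → cum 16
  km 16 (Gamma, w=120) → cum 136
  km 17 (Eta, w=8) → cum 144
  km 26 (Zeta, w=45) → cum 189  ≥ 154.5 → median here
  km 35 (Beta, w=110) → cum 299
  km 39 (Delta, w=10) → cum 309
Optimal location: km 26.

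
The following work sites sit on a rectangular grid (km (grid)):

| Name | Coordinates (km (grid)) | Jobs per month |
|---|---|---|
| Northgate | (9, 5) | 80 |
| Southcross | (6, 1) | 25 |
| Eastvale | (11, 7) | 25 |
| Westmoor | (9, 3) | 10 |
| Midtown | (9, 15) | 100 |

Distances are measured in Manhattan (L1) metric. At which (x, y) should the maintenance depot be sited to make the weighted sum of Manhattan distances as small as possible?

(9, 7)

Manhattan distance separates: Σwᵢ(|x−xᵢ|+|y−yᵢ|) = Σwᵢ|x−xᵢ| + Σwᵢ|y−yᵢ|, so x and y are optimised independently as 1-D weighted medians.
Total weight W = 240; half = 120.
x-coordinate, sorted with cumulative weight:
  x=6 (Southcross, w=25) cum 25
  x=9 (Northgate, w=80) cum 105
  x=9 (Westmoor, w=10) cum 115
  x=9 (Midtown, w=100) cum 215  ← median
  x=11 (Eastvale, w=25) cum 240
⇒ x* = 9
y-coordinate, sorted with cumulative weight:
  y=1 (Southcross, w=25) cum 25
  y=3 (Westmoor, w=10) cum 35
  y=5 (Northgate, w=80) cum 115
  y=7 (Eastvale, w=25) cum 140  ← median
  y=15 (Midtown, w=100) cum 240
⇒ y* = 7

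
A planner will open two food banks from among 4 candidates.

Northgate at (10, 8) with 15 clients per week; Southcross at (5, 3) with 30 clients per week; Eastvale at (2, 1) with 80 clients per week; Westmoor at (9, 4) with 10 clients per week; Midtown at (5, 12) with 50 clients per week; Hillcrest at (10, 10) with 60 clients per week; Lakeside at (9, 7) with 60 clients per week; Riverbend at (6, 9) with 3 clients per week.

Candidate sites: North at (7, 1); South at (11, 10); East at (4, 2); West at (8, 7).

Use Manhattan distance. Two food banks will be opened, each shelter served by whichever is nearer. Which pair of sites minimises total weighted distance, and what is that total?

{East, West}, total 1157

Evaluate every pair (each demand assigned to the nearer of the two):
  {East, West}: total = 1157
  {South, East}: total = 1193
  {North, West}: total = 1377
  {North, South}: total = 1393
  {South, West}: total = 1787
  {North, East}: total = 2277
Best pair: {East, West} with total 1157.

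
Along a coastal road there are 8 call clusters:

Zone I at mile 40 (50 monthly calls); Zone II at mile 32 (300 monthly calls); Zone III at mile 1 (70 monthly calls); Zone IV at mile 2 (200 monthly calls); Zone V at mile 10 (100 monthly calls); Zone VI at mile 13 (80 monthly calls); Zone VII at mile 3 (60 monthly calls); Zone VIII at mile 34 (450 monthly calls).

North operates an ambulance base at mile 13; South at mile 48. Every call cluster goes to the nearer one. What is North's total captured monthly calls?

The indifferent point is the midpoint (13+48)/2 = 30.5; call clusters left of it (closer to North at 13) go to North, those right go to South.
  Zone III at 1 (w=70) → North
  Zone IV at 2 (w=200) → North
  Zone VII at 3 (w=60) → North
  Zone V at 10 (w=100) → North
  Zone VI at 13 (w=80) → North
  Zone II at 32 (w=300) → South
  Zone VIII at 34 (w=450) → South
  Zone I at 40 (w=50) → South
North captures 510; South captures 800.

510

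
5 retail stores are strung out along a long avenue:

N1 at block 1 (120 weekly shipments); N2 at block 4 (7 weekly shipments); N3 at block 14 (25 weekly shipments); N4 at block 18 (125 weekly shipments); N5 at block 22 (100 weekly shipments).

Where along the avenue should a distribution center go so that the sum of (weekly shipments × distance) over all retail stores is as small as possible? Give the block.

For a sum of weighted absolute distances on a line, the optimum is the weighted median (not the mean). Total weight W = 377; half-weight = 188.5.
Sort by position and accumulate weight:
  block 1 (N1, w=120) → cum 120
  block 4 (N2, w=7) → cum 127
  block 14 (N3, w=25) → cum 152
  block 18 (N4, w=125) → cum 277  ≥ 188.5 → median here
  block 22 (N5, w=100) → cum 377
Optimal location: block 18.

x = 18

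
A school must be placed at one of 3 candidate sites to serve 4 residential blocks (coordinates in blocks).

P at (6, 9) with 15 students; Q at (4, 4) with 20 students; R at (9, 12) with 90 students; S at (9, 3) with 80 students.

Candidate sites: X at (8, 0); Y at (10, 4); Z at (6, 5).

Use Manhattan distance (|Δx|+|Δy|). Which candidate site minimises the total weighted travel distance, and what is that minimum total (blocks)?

Y, total 1225 blocks

Total weighted distance at each candidate:
  X (8, 0): total = 1815
  Y (10, 4): total = 1225
  Z (6, 5): total = 1420
Minimum is at Y with total 1225 blocks.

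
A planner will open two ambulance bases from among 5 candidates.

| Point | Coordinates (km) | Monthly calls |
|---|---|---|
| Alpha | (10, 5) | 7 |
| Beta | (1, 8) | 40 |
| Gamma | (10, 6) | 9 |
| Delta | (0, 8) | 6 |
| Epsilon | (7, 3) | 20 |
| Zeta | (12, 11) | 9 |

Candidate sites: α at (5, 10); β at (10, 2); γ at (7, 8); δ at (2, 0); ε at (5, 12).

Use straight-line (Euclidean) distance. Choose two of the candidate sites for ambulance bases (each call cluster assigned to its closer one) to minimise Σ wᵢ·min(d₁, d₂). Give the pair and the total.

Evaluate every pair (each demand assigned to the nearer of the two):
  {α, β}: total = 395.1
  {α, γ}: total = 425.8
  {β, ε}: total = 448.6
  {β, γ}: total = 451.2
  {γ, ε}: total = 479.3
  {γ, δ}: total = 496.6
  {α, δ}: total = 498.6
  {α, ε}: total = 527.6
  {β, δ}: total = 575.2
  {δ, ε}: total = 575.5
Best pair: {α, β} with total 395.1.

{α, β}, total 395.1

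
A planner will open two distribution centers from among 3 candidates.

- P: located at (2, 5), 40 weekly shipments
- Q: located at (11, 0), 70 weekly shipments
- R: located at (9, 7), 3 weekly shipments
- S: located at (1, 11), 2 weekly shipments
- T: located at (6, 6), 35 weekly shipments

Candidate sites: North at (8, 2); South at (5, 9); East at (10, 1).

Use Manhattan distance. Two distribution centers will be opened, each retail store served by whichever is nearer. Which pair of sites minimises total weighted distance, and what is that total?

{South, East}, total 590

Evaluate every pair (each demand assigned to the nearer of the two):
  {South, East}: total = 590
  {North, East}: total = 760
  {North, South}: total = 800
Best pair: {South, East} with total 590.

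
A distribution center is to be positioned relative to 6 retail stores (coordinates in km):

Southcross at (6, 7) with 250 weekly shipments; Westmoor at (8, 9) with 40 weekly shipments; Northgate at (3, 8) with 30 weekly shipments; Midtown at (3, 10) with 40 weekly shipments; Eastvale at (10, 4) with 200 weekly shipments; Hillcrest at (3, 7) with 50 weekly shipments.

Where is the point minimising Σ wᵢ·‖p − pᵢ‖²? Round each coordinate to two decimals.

The minimiser of Σwᵢ‖p−pᵢ‖² is the weighted centroid p* = (Σwᵢpᵢ)/(Σwᵢ).
Σwᵢ = 610.
Σwᵢxᵢ = 250·6 + 40·8 + 30·3 + 40·3 + 200·10 + 50·3 = 4180.
Σwᵢyᵢ = 250·7 + 40·9 + 30·8 + 40·10 + 200·4 + 50·7 = 3900.
x* = 4180/610 = 6.85, y* = 3900/610 = 6.39.

(6.85, 6.39)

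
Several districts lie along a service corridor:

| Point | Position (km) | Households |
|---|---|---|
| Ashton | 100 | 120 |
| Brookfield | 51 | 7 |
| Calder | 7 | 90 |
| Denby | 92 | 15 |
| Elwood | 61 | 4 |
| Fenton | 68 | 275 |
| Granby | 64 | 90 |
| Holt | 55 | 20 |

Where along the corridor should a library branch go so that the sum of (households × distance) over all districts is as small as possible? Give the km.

x = 68

For a sum of weighted absolute distances on a line, the optimum is the weighted median (not the mean). Total weight W = 621; half-weight = 310.5.
Sort by position and accumulate weight:
  km 7 (Calder, w=90) → cum 90
  km 51 (Brookfield, w=7) → cum 97
  km 55 (Holt, w=20) → cum 117
  km 61 (Elwood, w=4) → cum 121
  km 64 (Granby, w=90) → cum 211
  km 68 (Fenton, w=275) → cum 486  ≥ 310.5 → median here
  km 92 (Denby, w=15) → cum 501
  km 100 (Ashton, w=120) → cum 621
Optimal location: km 68.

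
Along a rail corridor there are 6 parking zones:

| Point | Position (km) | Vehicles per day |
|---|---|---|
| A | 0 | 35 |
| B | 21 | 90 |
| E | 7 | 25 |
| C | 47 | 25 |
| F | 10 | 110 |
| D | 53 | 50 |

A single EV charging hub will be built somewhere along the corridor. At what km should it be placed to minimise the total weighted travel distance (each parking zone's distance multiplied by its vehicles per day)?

For a sum of weighted absolute distances on a line, the optimum is the weighted median (not the mean). Total weight W = 335; half-weight = 167.5.
Sort by position and accumulate weight:
  km 0 (A, w=35) → cum 35
  km 7 (E, w=25) → cum 60
  km 10 (F, w=110) → cum 170  ≥ 167.5 → median here
  km 21 (B, w=90) → cum 260
  km 47 (C, w=25) → cum 285
  km 53 (D, w=50) → cum 335
Optimal location: km 10.

x = 10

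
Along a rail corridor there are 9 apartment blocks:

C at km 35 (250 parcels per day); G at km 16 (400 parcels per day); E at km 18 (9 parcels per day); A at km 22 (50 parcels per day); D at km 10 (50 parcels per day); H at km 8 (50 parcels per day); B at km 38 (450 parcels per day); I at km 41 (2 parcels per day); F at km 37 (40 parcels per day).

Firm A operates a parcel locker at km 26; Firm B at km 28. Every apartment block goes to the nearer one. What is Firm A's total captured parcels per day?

The indifferent point is the midpoint (26+28)/2 = 27; apartment blocks left of it (closer to Firm A at 26) go to Firm A, those right go to Firm B.
  H at 8 (w=50) → Firm A
  D at 10 (w=50) → Firm A
  G at 16 (w=400) → Firm A
  E at 18 (w=9) → Firm A
  A at 22 (w=50) → Firm A
  C at 35 (w=250) → Firm B
  F at 37 (w=40) → Firm B
  B at 38 (w=450) → Firm B
  I at 41 (w=2) → Firm B
Firm A captures 559; Firm B captures 742.

559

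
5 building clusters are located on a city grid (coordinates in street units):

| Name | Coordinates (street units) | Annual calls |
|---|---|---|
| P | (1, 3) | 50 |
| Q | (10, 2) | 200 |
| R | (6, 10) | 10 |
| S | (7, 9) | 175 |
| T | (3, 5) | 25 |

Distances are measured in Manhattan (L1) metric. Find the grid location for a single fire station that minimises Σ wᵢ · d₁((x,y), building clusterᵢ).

Manhattan distance separates: Σwᵢ(|x−xᵢ|+|y−yᵢ|) = Σwᵢ|x−xᵢ| + Σwᵢ|y−yᵢ|, so x and y are optimised independently as 1-D weighted medians.
Total weight W = 460; half = 230.
x-coordinate, sorted with cumulative weight:
  x=1 (P, w=50) cum 50
  x=3 (T, w=25) cum 75
  x=6 (R, w=10) cum 85
  x=7 (S, w=175) cum 260  ← median
  x=10 (Q, w=200) cum 460
⇒ x* = 7
y-coordinate, sorted with cumulative weight:
  y=2 (Q, w=200) cum 200
  y=3 (P, w=50) cum 250  ← median
  y=5 (T, w=25) cum 275
  y=9 (S, w=175) cum 450
  y=10 (R, w=10) cum 460
⇒ y* = 3

(7, 3)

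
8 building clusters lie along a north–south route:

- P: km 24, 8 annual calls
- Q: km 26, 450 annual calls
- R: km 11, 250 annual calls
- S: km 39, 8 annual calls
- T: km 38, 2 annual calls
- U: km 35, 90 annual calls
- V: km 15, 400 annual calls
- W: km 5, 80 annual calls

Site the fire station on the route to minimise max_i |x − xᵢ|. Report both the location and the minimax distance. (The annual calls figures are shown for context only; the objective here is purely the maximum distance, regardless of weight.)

The 1-center on a line is the midpoint of the two extreme points: leftmost at 5, rightmost at 39.
Optimal location = (5 + 39)/2 = 22; maximum distance = (39 − 5)/2 = 17.

location 22, max distance 17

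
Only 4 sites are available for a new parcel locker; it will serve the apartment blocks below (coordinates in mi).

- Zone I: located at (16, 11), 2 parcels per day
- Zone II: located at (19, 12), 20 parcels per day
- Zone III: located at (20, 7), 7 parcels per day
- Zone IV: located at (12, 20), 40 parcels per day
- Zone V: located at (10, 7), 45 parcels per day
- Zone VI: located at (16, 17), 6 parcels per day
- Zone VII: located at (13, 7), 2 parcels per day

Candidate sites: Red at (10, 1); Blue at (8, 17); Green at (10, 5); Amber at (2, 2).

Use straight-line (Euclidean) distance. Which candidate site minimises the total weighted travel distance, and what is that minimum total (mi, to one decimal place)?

Green, total 1099.4 mi

Total weighted distance at each candidate:
  Red (10, 1): total = 1539.4
  Blue (8, 17): total = 1100.3
  Green (10, 5): total = 1099.4
  Amber (2, 2): total = 1954.0
Minimum is at Green with total 1099.4 mi.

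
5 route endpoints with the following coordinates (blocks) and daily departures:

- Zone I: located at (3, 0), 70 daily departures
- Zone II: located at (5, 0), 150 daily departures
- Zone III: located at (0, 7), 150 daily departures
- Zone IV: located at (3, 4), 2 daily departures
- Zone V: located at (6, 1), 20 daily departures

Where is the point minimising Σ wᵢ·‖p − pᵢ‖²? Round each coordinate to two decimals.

(2.77, 2.75)

The minimiser of Σwᵢ‖p−pᵢ‖² is the weighted centroid p* = (Σwᵢpᵢ)/(Σwᵢ).
Σwᵢ = 392.
Σwᵢxᵢ = 70·3 + 150·5 + 150·0 + 2·3 + 20·6 = 1086.
Σwᵢyᵢ = 70·0 + 150·0 + 150·7 + 2·4 + 20·1 = 1078.
x* = 1086/392 = 2.77, y* = 1078/392 = 2.75.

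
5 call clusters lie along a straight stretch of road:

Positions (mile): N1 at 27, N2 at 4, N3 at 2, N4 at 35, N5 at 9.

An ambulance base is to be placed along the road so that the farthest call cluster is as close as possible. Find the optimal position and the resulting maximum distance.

location 18.5, max distance 16.5

The 1-center on a line is the midpoint of the two extreme points: leftmost at 2, rightmost at 35.
Optimal location = (2 + 35)/2 = 18.5; maximum distance = (35 − 2)/2 = 16.5.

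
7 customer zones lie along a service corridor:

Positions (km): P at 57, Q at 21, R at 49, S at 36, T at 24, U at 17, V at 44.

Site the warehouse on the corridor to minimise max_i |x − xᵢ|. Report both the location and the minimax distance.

The 1-center on a line is the midpoint of the two extreme points: leftmost at 17, rightmost at 57.
Optimal location = (17 + 57)/2 = 37; maximum distance = (57 − 17)/2 = 20.

location 37, max distance 20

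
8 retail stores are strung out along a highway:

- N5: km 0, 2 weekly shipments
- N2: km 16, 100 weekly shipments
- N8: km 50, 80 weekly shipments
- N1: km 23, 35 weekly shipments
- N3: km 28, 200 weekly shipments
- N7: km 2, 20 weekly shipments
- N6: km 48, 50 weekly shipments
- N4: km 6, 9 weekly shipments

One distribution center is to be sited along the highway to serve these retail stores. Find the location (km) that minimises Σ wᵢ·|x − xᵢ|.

For a sum of weighted absolute distances on a line, the optimum is the weighted median (not the mean). Total weight W = 496; half-weight = 248.
Sort by position and accumulate weight:
  km 0 (N5, w=2) → cum 2
  km 2 (N7, w=20) → cum 22
  km 6 (N4, w=9) → cum 31
  km 16 (N2, w=100) → cum 131
  km 23 (N1, w=35) → cum 166
  km 28 (N3, w=200) → cum 366  ≥ 248 → median here
  km 48 (N6, w=50) → cum 416
  km 50 (N8, w=80) → cum 496
Optimal location: km 28.

x = 28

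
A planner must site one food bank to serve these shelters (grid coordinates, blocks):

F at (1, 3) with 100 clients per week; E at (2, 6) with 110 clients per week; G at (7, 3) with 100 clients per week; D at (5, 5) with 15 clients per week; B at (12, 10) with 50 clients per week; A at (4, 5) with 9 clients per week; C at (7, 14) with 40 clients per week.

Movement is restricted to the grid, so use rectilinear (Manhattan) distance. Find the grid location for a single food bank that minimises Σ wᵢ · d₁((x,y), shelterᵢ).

Manhattan distance separates: Σwᵢ(|x−xᵢ|+|y−yᵢ|) = Σwᵢ|x−xᵢ| + Σwᵢ|y−yᵢ|, so x and y are optimised independently as 1-D weighted medians.
Total weight W = 424; half = 212.
x-coordinate, sorted with cumulative weight:
  x=1 (F, w=100) cum 100
  x=2 (E, w=110) cum 210
  x=4 (A, w=9) cum 219  ← median
  x=5 (D, w=15) cum 234
  x=7 (G, w=100) cum 334
  x=7 (C, w=40) cum 374
  x=12 (B, w=50) cum 424
⇒ x* = 4
y-coordinate, sorted with cumulative weight:
  y=3 (F, w=100) cum 100
  y=3 (G, w=100) cum 200
  y=5 (D, w=15) cum 215  ← median
  y=5 (A, w=9) cum 224
  y=6 (E, w=110) cum 334
  y=10 (B, w=50) cum 384
  y=14 (C, w=40) cum 424
⇒ y* = 5

(4, 5)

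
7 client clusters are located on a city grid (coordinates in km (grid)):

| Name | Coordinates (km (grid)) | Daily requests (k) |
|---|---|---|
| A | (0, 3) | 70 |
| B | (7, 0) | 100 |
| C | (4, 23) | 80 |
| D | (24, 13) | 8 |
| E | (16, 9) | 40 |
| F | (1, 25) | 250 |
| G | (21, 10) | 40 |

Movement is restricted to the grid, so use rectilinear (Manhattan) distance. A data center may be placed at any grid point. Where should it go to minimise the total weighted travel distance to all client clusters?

(1, 23)

Manhattan distance separates: Σwᵢ(|x−xᵢ|+|y−yᵢ|) = Σwᵢ|x−xᵢ| + Σwᵢ|y−yᵢ|, so x and y are optimised independently as 1-D weighted medians.
Total weight W = 588; half = 294.
x-coordinate, sorted with cumulative weight:
  x=0 (A, w=70) cum 70
  x=1 (F, w=250) cum 320  ← median
  x=4 (C, w=80) cum 400
  x=7 (B, w=100) cum 500
  x=16 (E, w=40) cum 540
  x=21 (G, w=40) cum 580
  x=24 (D, w=8) cum 588
⇒ x* = 1
y-coordinate, sorted with cumulative weight:
  y=0 (B, w=100) cum 100
  y=3 (A, w=70) cum 170
  y=9 (E, w=40) cum 210
  y=10 (G, w=40) cum 250
  y=13 (D, w=8) cum 258
  y=23 (C, w=80) cum 338  ← median
  y=25 (F, w=250) cum 588
⇒ y* = 23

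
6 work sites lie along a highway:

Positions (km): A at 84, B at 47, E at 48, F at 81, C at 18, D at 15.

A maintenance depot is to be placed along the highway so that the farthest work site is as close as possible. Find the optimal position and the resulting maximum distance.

The 1-center on a line is the midpoint of the two extreme points: leftmost at 15, rightmost at 84.
Optimal location = (15 + 84)/2 = 49.5; maximum distance = (84 − 15)/2 = 34.5.

location 49.5, max distance 34.5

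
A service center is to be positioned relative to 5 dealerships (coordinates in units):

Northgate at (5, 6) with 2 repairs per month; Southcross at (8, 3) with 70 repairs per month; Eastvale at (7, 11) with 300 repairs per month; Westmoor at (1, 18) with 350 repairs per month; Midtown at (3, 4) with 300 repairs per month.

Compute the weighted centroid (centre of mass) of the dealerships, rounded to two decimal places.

The minimiser of Σwᵢ‖p−pᵢ‖² is the weighted centroid p* = (Σwᵢpᵢ)/(Σwᵢ).
Σwᵢ = 1022.
Σwᵢxᵢ = 2·5 + 70·8 + 300·7 + 350·1 + 300·3 = 3920.
Σwᵢyᵢ = 2·6 + 70·3 + 300·11 + 350·18 + 300·4 = 11022.
x* = 3920/1022 = 3.84, y* = 11022/1022 = 10.78.

(3.84, 10.78)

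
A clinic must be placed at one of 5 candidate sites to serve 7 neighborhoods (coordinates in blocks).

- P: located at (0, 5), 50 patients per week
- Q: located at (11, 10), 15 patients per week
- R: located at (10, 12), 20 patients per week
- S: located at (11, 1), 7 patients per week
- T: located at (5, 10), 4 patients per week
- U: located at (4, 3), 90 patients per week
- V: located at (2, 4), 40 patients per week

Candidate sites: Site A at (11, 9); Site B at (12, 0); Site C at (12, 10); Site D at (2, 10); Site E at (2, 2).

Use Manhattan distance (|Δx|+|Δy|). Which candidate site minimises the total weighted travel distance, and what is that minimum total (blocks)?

Total weighted distance at each candidate:
  Site A (11, 9): total = 2659
  Site B (12, 0): total = 2927
  Site C (12, 10): total = 3033
  Site D (2, 10): total = 1873
  Site E (2, 2): total = 1329
Minimum is at Site E with total 1329 blocks.

Site E, total 1329 blocks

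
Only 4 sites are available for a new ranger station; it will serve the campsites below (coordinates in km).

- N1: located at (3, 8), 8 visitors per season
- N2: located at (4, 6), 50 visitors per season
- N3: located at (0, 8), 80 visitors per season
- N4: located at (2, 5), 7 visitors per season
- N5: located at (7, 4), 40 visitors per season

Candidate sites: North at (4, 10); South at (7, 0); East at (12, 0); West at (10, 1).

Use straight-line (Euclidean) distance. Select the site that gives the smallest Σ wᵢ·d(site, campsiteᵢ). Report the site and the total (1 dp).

Total weighted distance at each candidate:
  North (4, 10): total = 881.7
  South (7, 0): total = 1466.9
  East (12, 0): total = 2084.5
  West (10, 1): total = 1678.5
Minimum is at North with total 881.7 km.

North, total 881.7 km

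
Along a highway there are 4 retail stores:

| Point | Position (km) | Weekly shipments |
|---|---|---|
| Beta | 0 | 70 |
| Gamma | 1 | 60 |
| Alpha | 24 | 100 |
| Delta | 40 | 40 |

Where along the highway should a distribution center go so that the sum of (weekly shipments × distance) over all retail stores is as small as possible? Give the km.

For a sum of weighted absolute distances on a line, the optimum is the weighted median (not the mean). Total weight W = 270; half-weight = 135.
Sort by position and accumulate weight:
  km 0 (Beta, w=70) → cum 70
  km 1 (Gamma, w=60) → cum 130
  km 24 (Alpha, w=100) → cum 230  ≥ 135 → median here
  km 40 (Delta, w=40) → cum 270
Optimal location: km 24.

x = 24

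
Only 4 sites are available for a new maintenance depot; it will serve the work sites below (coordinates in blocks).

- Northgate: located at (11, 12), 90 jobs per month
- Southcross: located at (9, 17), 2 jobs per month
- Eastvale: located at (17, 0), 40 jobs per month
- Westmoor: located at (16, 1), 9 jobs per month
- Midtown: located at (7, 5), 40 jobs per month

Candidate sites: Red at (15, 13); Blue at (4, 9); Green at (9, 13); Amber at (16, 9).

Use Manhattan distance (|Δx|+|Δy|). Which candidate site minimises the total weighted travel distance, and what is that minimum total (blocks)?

Total weighted distance at each candidate:
  Red (15, 13): total = 1827
  Blue (4, 9): total = 2266
  Green (9, 13): total = 1689
  Amber (16, 9): total = 1742
Minimum is at Green with total 1689 blocks.

Green, total 1689 blocks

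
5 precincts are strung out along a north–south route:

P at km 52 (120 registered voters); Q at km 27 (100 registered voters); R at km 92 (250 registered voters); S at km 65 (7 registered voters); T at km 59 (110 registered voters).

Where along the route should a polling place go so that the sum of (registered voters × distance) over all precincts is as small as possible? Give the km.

x = 59

For a sum of weighted absolute distances on a line, the optimum is the weighted median (not the mean). Total weight W = 587; half-weight = 293.5.
Sort by position and accumulate weight:
  km 27 (Q, w=100) → cum 100
  km 52 (P, w=120) → cum 220
  km 59 (T, w=110) → cum 330  ≥ 293.5 → median here
  km 65 (S, w=7) → cum 337
  km 92 (R, w=250) → cum 587
Optimal location: km 59.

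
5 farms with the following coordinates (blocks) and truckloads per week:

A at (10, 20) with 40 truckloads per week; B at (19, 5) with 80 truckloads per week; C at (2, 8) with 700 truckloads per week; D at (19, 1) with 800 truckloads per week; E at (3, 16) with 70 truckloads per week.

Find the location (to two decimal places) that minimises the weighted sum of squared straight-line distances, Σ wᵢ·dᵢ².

(11.08, 5.16)

The minimiser of Σwᵢ‖p−pᵢ‖² is the weighted centroid p* = (Σwᵢpᵢ)/(Σwᵢ).
Σwᵢ = 1690.
Σwᵢxᵢ = 40·10 + 80·19 + 700·2 + 800·19 + 70·3 = 18730.
Σwᵢyᵢ = 40·20 + 80·5 + 700·8 + 800·1 + 70·16 = 8720.
x* = 18730/1690 = 11.08, y* = 8720/1690 = 5.16.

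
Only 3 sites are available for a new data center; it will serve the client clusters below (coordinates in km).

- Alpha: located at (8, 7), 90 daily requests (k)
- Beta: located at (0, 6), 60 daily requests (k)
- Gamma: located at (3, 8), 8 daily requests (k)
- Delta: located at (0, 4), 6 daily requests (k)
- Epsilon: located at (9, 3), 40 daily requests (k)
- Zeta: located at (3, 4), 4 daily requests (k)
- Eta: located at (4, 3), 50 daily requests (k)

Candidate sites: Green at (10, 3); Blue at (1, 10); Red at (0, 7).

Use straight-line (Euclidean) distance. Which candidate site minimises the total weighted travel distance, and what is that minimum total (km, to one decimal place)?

Red, total 1517.1 km

Total weighted distance at each candidate:
  Green (10, 3): total = 1526.3
  Blue (1, 10): total = 1823.2
  Red (0, 7): total = 1517.1
Minimum is at Red with total 1517.1 km.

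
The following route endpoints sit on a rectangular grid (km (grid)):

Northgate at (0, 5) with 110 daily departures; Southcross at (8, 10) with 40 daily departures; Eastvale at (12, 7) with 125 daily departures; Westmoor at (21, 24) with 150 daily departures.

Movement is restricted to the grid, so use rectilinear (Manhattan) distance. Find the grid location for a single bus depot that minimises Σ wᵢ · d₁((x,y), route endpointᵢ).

Manhattan distance separates: Σwᵢ(|x−xᵢ|+|y−yᵢ|) = Σwᵢ|x−xᵢ| + Σwᵢ|y−yᵢ|, so x and y are optimised independently as 1-D weighted medians.
Total weight W = 425; half = 212.5.
x-coordinate, sorted with cumulative weight:
  x=0 (Northgate, w=110) cum 110
  x=8 (Southcross, w=40) cum 150
  x=12 (Eastvale, w=125) cum 275  ← median
  x=21 (Westmoor, w=150) cum 425
⇒ x* = 12
y-coordinate, sorted with cumulative weight:
  y=5 (Northgate, w=110) cum 110
  y=7 (Eastvale, w=125) cum 235  ← median
  y=10 (Southcross, w=40) cum 275
  y=24 (Westmoor, w=150) cum 425
⇒ y* = 7

(12, 7)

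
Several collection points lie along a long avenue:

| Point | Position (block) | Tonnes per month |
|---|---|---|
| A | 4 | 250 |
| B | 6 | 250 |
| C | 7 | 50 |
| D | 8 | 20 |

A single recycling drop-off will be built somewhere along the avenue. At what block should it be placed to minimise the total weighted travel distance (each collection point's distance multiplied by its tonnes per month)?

x = 6

For a sum of weighted absolute distances on a line, the optimum is the weighted median (not the mean). Total weight W = 570; half-weight = 285.
Sort by position and accumulate weight:
  block 4 (A, w=250) → cum 250
  block 6 (B, w=250) → cum 500  ≥ 285 → median here
  block 7 (C, w=50) → cum 550
  block 8 (D, w=20) → cum 570
Optimal location: block 6.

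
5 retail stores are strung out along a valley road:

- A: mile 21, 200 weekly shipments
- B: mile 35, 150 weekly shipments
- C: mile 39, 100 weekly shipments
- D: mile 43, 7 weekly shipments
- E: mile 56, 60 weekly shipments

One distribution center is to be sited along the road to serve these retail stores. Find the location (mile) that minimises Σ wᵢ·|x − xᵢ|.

x = 35

For a sum of weighted absolute distances on a line, the optimum is the weighted median (not the mean). Total weight W = 517; half-weight = 258.5.
Sort by position and accumulate weight:
  mile 21 (A, w=200) → cum 200
  mile 35 (B, w=150) → cum 350  ≥ 258.5 → median here
  mile 39 (C, w=100) → cum 450
  mile 43 (D, w=7) → cum 457
  mile 56 (E, w=60) → cum 517
Optimal location: mile 35.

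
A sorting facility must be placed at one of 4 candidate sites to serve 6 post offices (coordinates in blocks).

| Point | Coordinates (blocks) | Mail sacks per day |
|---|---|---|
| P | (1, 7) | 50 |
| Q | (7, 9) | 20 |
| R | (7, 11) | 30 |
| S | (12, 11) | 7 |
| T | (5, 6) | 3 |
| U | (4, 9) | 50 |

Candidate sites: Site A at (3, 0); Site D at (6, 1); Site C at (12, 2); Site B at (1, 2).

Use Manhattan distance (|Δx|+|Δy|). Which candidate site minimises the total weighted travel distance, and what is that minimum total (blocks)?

Total weighted distance at each candidate:
  Site A (3, 0): total = 1824
  Site D (6, 1): total = 1690
  Site C (12, 2): total = 2306
  Site B (1, 2): total = 1624
Minimum is at Site B with total 1624 blocks.

Site B, total 1624 blocks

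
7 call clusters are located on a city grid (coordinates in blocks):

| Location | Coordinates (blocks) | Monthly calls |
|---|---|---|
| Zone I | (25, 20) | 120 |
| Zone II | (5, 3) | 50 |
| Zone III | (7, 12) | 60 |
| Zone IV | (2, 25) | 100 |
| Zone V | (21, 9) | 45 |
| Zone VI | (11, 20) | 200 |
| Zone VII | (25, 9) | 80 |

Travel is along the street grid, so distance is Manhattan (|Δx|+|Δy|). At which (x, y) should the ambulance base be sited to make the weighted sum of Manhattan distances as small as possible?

Manhattan distance separates: Σwᵢ(|x−xᵢ|+|y−yᵢ|) = Σwᵢ|x−xᵢ| + Σwᵢ|y−yᵢ|, so x and y are optimised independently as 1-D weighted medians.
Total weight W = 655; half = 327.5.
x-coordinate, sorted with cumulative weight:
  x=2 (Zone IV, w=100) cum 100
  x=5 (Zone II, w=50) cum 150
  x=7 (Zone III, w=60) cum 210
  x=11 (Zone VI, w=200) cum 410  ← median
  x=21 (Zone V, w=45) cum 455
  x=25 (Zone I, w=120) cum 575
  x=25 (Zone VII, w=80) cum 655
⇒ x* = 11
y-coordinate, sorted with cumulative weight:
  y=3 (Zone II, w=50) cum 50
  y=9 (Zone V, w=45) cum 95
  y=9 (Zone VII, w=80) cum 175
  y=12 (Zone III, w=60) cum 235
  y=20 (Zone I, w=120) cum 355  ← median
  y=20 (Zone VI, w=200) cum 555
  y=25 (Zone IV, w=100) cum 655
⇒ y* = 20

(11, 20)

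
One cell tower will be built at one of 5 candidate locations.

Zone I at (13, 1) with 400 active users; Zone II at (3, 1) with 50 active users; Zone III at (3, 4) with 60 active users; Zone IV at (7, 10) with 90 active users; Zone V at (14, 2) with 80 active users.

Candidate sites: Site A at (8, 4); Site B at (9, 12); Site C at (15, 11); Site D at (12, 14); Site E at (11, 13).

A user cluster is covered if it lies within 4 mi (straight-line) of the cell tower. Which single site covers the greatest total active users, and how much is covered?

Site B, covering 90

Coverage radius r = 4 mi; a point is covered iff (Δx)²+(Δy)² ≤ 4² = 16.
  Site A (8, 4): covers {none} → 0
  Site B (9, 12): covers {Zone IV} → 90
  Site C (15, 11): covers {none} → 0
  Site D (12, 14): covers {none} → 0
  Site E (11, 13): covers {none} → 0
Maximum coverage at Site B: 90 active users.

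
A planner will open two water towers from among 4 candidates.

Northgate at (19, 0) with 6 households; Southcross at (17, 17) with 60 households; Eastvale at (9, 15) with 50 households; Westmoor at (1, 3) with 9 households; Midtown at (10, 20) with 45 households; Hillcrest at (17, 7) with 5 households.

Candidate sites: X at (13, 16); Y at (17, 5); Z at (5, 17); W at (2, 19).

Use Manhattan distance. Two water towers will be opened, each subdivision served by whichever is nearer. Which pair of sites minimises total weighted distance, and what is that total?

Evaluate every pair (each demand assigned to the nearer of the two):
  {X, Y}: total = 1079
  {X, W}: total = 1215
  {X, Z}: total = 1224
  {Y, Z}: total = 1594
  {Z, W}: total = 1829
  {Y, W}: total = 1880
Best pair: {X, Y} with total 1079.

{X, Y}, total 1079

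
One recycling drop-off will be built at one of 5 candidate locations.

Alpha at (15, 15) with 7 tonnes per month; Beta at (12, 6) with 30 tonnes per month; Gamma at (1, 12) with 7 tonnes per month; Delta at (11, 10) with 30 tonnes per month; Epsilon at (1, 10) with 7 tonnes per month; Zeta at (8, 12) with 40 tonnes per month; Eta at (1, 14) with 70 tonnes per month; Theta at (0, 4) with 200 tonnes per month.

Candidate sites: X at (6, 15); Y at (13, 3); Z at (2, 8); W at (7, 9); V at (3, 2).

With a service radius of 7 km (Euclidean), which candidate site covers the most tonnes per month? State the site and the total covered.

Z, covering 284

Coverage radius r = 7 km; a point is covered iff (Δx)²+(Δy)² ≤ 7² = 49.
  X (6, 15): covers {Gamma, Zeta, Eta} → 117
  Y (13, 3): covers {Beta} → 30
  Z (2, 8): covers {Gamma, Epsilon, Eta, Theta} → 284
  W (7, 9): covers {Beta, Gamma, Delta, Epsilon, Zeta} → 114
  V (3, 2): covers {Theta} → 200
Maximum coverage at Z: 284 tonnes per month.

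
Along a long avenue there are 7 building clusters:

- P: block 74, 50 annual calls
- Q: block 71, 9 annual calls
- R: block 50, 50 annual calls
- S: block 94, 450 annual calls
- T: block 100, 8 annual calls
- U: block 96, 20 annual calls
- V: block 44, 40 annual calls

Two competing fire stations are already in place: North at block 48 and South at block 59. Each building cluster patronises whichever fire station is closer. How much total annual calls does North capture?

90

The indifferent point is the midpoint (48+59)/2 = 53.5; building clusters left of it (closer to North at 48) go to North, those right go to South.
  V at 44 (w=40) → North
  R at 50 (w=50) → North
  Q at 71 (w=9) → South
  P at 74 (w=50) → South
  S at 94 (w=450) → South
  U at 96 (w=20) → South
  T at 100 (w=8) → South
North captures 90; South captures 537.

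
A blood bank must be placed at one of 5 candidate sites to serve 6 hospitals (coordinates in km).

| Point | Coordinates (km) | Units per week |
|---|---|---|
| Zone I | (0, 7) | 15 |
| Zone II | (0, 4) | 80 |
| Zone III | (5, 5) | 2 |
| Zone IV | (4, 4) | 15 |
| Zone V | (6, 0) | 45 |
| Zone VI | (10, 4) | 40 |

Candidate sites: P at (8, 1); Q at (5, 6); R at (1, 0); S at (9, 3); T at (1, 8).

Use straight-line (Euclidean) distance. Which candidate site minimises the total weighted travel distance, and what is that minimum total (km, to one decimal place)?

Total weighted distance at each candidate:
  P (8, 1): total = 1163.4
  Q (5, 6): total = 1032.0
  R (1, 0): total = 1142.7
  S (9, 3): total = 1205.1
  T (1, 8): total = 1254.5
Minimum is at Q with total 1032.0 km.

Q, total 1032.0 km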